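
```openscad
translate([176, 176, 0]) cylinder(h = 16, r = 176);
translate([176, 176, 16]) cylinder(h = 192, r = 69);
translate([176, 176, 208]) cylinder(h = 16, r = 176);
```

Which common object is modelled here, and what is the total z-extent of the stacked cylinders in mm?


A spool. The overall height is 224 mm.

Three coaxial cylinders, large–small–large — a spool. Two 16 mm flanges and a 192 mm core give 16 + 192 + 16 = 224 mm.


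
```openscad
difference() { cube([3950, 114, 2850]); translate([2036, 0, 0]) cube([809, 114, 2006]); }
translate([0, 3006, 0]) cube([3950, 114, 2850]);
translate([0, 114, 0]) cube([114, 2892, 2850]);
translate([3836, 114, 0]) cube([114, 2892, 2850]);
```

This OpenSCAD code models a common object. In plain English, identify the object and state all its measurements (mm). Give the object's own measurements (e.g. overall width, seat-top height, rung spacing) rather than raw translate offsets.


A single room: four walls, each 2850 mm tall and 114 mm thick, enclosing an outside footprint 3950×3120 mm (x × y), no floor or roof. The front and back walls (−y and +y sides) run the full x-width; the side walls fit between their inner faces. A door opening 809 mm wide and 2006 mm tall is cut through the front wall from the floor up, its −x edge 2036 mm from the wall's −x end.


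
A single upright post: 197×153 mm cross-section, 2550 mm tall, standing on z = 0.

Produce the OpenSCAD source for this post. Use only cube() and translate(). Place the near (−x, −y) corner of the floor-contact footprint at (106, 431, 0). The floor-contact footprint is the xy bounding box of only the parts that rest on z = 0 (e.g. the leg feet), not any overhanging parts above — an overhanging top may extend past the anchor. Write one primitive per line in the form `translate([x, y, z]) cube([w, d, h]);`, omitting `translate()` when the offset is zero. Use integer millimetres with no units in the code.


translate([106, 431, 0]) cube([197, 153, 2550]);


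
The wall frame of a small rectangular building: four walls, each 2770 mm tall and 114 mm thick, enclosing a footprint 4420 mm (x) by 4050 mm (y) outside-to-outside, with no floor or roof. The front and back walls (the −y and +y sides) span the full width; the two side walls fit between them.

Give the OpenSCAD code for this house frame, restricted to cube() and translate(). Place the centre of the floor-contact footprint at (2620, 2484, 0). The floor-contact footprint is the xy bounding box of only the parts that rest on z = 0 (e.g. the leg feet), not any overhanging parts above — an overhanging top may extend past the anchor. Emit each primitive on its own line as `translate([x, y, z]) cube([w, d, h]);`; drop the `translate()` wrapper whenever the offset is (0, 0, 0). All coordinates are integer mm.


translate([410, 459, 0]) cube([4420, 114, 2770]);
translate([410, 4395, 0]) cube([4420, 114, 2770]);
translate([410, 573, 0]) cube([114, 3822, 2770]);
translate([4716, 573, 0]) cube([114, 3822, 2770]);


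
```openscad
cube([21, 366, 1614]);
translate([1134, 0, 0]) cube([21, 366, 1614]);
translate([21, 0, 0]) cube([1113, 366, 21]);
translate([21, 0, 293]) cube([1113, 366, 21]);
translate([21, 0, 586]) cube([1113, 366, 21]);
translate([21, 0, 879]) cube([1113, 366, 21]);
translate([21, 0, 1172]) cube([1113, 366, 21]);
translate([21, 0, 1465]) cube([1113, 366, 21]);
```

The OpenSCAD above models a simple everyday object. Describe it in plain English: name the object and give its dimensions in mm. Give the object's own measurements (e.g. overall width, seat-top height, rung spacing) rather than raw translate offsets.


An open bookshelf. Two side panels, each 21 mm thick, 366 mm deep and 1614 mm tall, stand 1155 mm apart (outside-to-outside). Between them sit 6 shelves, each 21 mm thick and 366 mm deep, spanning the full gap between the sides. The bottom shelf rests on the floor (its underside at z = 0) and the clear gap between one shelf's top and the next shelf's underside is 272 mm.


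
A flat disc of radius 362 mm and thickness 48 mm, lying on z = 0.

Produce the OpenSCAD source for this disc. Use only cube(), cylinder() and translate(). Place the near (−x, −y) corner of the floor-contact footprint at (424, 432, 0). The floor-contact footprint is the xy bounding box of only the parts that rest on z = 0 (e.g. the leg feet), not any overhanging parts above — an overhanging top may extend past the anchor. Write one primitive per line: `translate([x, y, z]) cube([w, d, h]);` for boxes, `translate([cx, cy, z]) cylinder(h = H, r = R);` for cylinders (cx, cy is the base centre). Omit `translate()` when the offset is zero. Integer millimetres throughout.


translate([786, 794, 0]) cylinder(h = 48, r = 362);


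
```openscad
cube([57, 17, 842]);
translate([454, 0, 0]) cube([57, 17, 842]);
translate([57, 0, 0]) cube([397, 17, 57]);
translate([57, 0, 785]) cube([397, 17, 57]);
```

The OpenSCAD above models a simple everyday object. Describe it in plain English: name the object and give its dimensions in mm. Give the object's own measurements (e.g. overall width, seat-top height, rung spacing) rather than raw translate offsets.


A rectangular picture frame lying in the x–z plane (depth along y). The opening is 397 mm wide (x) by 728 mm tall (z), surrounded by a border 57 mm wide on all four sides. The frame is 17 mm deep and is made of two full-height vertical stiles with two horizontal rails fitted between them.


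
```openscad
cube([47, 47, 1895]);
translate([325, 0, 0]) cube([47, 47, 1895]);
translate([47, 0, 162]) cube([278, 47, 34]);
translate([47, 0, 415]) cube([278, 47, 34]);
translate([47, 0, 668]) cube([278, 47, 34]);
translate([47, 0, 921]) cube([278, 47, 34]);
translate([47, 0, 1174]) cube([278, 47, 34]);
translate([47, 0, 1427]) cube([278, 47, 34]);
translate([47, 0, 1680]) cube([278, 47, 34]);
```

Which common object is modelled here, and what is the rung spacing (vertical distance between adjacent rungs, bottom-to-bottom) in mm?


A ladder. The rung spacing is 253 mm.

Two tall 47×47 posts with 7 short bars between them — a ladder. Adjacent rungs sit at z = 162 and z = 415, so the spacing is 415 − 162 = 253 mm.


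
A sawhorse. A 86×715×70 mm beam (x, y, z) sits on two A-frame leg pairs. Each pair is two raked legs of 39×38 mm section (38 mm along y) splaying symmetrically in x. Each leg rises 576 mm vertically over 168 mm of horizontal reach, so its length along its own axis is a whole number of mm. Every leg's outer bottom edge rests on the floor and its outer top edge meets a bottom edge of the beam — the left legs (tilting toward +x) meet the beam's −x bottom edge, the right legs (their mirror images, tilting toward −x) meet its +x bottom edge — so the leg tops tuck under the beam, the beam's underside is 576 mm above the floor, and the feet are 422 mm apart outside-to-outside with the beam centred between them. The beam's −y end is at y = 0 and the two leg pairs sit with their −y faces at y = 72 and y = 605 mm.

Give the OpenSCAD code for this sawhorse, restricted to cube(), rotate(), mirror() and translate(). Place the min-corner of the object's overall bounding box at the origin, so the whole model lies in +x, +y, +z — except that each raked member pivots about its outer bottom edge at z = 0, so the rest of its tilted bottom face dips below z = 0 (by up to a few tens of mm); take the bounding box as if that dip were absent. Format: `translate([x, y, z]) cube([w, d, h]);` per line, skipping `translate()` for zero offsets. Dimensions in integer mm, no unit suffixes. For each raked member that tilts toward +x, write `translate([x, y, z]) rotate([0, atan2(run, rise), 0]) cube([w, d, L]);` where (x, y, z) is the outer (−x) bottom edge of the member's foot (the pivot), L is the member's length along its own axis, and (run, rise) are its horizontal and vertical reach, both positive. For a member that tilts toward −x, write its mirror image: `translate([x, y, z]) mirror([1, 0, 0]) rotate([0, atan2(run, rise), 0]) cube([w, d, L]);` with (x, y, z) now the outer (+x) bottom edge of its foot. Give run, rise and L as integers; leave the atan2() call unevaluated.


translate([168, 0, 576]) cube([86, 715, 70]);
translate([0, 72, 0]) rotate([0, atan2(168, 576), 0]) cube([39, 38, 600]);
translate([422, 72, 0]) mirror([1, 0, 0]) rotate([0, atan2(168, 576), 0]) cube([39, 38, 600]);
translate([0, 605, 0]) rotate([0, atan2(168, 576), 0]) cube([39, 38, 600]);
translate([422, 605, 0]) mirror([1, 0, 0]) rotate([0, atan2(168, 576), 0]) cube([39, 38, 600]);


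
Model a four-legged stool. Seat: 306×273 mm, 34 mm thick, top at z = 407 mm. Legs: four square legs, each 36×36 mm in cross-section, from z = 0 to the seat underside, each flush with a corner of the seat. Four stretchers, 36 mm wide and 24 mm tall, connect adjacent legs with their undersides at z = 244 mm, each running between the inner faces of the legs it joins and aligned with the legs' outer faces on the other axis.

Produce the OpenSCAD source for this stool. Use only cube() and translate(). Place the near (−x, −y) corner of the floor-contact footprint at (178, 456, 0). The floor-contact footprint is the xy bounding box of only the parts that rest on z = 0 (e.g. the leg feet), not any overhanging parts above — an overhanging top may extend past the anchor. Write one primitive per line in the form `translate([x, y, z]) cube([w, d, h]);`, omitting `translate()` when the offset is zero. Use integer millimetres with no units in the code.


translate([178, 456, 373]) cube([306, 273, 34]);
translate([178, 456, 0]) cube([36, 36, 373]);
translate([448, 456, 0]) cube([36, 36, 373]);
translate([178, 693, 0]) cube([36, 36, 373]);
translate([448, 693, 0]) cube([36, 36, 373]);
translate([214, 456, 244]) cube([234, 36, 24]);
translate([214, 693, 244]) cube([234, 36, 24]);
translate([178, 492, 244]) cube([36, 201, 24]);
translate([448, 492, 244]) cube([36, 201, 24]);


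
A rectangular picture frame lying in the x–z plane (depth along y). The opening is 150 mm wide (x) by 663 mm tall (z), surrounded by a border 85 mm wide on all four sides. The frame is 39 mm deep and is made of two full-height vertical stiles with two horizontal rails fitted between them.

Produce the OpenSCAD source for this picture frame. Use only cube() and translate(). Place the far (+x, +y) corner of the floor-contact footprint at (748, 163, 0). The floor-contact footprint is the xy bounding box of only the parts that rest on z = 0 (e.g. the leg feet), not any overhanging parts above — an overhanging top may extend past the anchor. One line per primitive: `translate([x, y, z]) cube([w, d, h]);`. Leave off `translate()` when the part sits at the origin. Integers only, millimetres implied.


translate([428, 124, 0]) cube([85, 39, 833]);
translate([663, 124, 0]) cube([85, 39, 833]);
translate([513, 124, 0]) cube([150, 39, 85]);
translate([513, 124, 748]) cube([150, 39, 85]);


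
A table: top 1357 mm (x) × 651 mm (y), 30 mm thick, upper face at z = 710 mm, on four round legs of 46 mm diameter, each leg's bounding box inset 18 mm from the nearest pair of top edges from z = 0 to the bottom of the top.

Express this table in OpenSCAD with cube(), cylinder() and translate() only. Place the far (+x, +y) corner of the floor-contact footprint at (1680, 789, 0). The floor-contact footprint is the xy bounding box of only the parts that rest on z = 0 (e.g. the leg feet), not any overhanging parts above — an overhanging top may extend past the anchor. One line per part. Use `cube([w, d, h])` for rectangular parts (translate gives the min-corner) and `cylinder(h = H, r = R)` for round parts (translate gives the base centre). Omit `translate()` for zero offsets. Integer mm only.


translate([341, 156, 680]) cube([1357, 651, 30]);
translate([382, 197, 0]) cylinder(h = 680, r = 23);
translate([1657, 197, 0]) cylinder(h = 680, r = 23);
translate([382, 766, 0]) cylinder(h = 680, r = 23);
translate([1657, 766, 0]) cylinder(h = 680, r = 23);


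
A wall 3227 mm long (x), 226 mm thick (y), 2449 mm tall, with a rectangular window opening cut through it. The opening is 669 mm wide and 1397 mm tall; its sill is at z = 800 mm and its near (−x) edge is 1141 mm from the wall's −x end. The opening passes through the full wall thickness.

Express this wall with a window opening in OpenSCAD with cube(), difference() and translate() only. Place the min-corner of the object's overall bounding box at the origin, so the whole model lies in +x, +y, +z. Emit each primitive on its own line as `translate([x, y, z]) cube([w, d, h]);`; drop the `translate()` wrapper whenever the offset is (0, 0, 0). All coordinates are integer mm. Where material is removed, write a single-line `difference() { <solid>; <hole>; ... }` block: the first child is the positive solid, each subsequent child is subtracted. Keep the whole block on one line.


difference() { cube([3227, 226, 2449]); translate([1141, 0, 800]) cube([669, 226, 1397]); }


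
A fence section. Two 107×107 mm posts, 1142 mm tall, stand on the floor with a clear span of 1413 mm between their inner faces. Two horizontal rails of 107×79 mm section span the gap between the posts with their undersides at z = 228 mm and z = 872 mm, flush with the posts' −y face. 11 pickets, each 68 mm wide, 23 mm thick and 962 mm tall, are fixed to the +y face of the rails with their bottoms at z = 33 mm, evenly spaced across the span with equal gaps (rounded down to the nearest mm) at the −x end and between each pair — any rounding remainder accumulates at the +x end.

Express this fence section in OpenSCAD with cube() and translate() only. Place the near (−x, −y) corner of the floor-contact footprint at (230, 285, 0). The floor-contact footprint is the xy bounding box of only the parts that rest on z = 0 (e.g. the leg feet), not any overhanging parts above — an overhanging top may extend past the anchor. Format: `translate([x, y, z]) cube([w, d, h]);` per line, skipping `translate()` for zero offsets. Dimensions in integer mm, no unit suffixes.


translate([230, 285, 0]) cube([107, 107, 1142]);
translate([1750, 285, 0]) cube([107, 107, 1142]);
translate([337, 285, 228]) cube([1413, 107, 79]);
translate([337, 285, 872]) cube([1413, 107, 79]);
translate([392, 392, 33]) cube([68, 23, 962]);
translate([515, 392, 33]) cube([68, 23, 962]);
translate([638, 392, 33]) cube([68, 23, 962]);
translate([761, 392, 33]) cube([68, 23, 962]);
translate([884, 392, 33]) cube([68, 23, 962]);
translate([1007, 392, 33]) cube([68, 23, 962]);
translate([1130, 392, 33]) cube([68, 23, 962]);
translate([1253, 392, 33]) cube([68, 23, 962]);
translate([1376, 392, 33]) cube([68, 23, 962]);
translate([1499, 392, 33]) cube([68, 23, 962]);
translate([1622, 392, 33]) cube([68, 23, 962]);


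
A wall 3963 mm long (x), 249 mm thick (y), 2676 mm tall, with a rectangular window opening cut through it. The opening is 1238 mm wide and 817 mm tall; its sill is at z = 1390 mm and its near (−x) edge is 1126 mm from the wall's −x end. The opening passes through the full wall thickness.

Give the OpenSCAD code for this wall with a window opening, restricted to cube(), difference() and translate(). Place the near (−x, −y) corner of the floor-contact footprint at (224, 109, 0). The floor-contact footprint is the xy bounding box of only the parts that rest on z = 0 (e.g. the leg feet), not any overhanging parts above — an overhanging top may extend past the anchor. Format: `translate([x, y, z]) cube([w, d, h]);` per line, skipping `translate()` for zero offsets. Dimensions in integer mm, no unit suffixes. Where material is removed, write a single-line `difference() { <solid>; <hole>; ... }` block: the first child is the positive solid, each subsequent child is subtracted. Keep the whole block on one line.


difference() { translate([224, 109, 0]) cube([3963, 249, 2676]); translate([1350, 109, 1390]) cube([1238, 249, 817]); }


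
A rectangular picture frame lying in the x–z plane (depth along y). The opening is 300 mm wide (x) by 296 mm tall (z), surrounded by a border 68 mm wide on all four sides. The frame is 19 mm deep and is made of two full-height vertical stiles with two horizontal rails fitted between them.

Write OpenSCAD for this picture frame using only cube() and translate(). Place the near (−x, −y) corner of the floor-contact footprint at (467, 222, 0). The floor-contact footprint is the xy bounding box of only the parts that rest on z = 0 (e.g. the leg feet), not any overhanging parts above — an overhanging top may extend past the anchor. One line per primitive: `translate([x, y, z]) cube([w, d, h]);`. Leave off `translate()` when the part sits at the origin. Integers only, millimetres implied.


translate([467, 222, 0]) cube([68, 19, 432]);
translate([835, 222, 0]) cube([68, 19, 432]);
translate([535, 222, 0]) cube([300, 19, 68]);
translate([535, 222, 364]) cube([300, 19, 68]);


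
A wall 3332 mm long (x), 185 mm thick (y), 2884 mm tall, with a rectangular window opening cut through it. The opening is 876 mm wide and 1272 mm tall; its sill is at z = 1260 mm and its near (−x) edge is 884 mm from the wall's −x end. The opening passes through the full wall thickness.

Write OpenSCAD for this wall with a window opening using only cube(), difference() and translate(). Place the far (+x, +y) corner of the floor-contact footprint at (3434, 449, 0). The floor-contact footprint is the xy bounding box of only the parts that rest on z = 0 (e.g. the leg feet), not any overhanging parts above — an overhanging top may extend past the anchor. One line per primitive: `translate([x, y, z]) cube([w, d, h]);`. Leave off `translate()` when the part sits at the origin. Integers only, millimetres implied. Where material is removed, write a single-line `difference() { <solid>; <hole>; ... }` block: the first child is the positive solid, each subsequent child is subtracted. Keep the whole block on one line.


difference() { translate([102, 264, 0]) cube([3332, 185, 2884]); translate([986, 264, 1260]) cube([876, 185, 1272]); }


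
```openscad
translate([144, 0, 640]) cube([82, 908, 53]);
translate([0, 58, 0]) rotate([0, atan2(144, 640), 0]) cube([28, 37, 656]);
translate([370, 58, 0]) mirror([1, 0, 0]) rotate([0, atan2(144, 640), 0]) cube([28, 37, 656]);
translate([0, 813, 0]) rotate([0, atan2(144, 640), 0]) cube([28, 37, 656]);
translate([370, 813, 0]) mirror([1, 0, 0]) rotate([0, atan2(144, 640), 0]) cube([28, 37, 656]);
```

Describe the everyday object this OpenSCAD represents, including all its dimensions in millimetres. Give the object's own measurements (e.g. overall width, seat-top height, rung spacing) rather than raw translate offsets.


A sawhorse. A 82×908×53 mm beam (x, y, z) sits on two A-frame leg pairs. Each pair is two raked legs of 28×37 mm section (37 mm along y) splaying symmetrically in x. Each leg rises 640 mm vertically over 144 mm of horizontal reach and is 656 mm long along its own axis. Every leg's outer bottom edge rests on the floor and its outer top edge meets a bottom edge of the beam — the left legs (tilting toward +x) meet the beam's −x bottom edge, the right legs (their mirror images, tilting toward −x) meet its +x bottom edge — so the leg tops tuck under the beam, the beam's underside is 640 mm above the floor, and the feet are 370 mm apart outside-to-outside with the beam centred between them. The two leg pairs are set in 58 mm from either end of the beam.


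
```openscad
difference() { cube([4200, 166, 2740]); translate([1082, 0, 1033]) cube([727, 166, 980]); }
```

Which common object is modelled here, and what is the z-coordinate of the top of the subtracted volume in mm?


A wall with a window opening. The window head height is 2013 mm.

A wall with a rectangular opening subtracted — a window. Sill at z = 1033, opening 980 mm tall, so the head is at 1033 + 980 = 2013 mm.


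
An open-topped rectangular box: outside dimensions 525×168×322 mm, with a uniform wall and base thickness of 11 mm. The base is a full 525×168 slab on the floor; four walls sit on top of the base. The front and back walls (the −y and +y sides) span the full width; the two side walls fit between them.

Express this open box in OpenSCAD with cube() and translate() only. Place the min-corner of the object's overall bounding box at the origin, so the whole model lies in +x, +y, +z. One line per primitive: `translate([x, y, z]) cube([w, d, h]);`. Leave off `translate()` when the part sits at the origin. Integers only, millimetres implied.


cube([525, 168, 11]);
translate([0, 0, 11]) cube([525, 11, 311]);
translate([0, 157, 11]) cube([525, 11, 311]);
translate([0, 11, 11]) cube([11, 146, 311]);
translate([514, 11, 11]) cube([11, 146, 311]);


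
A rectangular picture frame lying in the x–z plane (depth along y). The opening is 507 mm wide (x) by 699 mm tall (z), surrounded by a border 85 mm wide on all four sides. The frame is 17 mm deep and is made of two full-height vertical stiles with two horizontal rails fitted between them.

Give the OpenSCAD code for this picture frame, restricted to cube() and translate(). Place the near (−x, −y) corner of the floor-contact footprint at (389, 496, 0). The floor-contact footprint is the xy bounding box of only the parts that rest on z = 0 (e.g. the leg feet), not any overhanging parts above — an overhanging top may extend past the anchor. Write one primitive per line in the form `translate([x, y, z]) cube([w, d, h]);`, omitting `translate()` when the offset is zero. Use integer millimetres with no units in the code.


translate([389, 496, 0]) cube([85, 17, 869]);
translate([981, 496, 0]) cube([85, 17, 869]);
translate([474, 496, 0]) cube([507, 17, 85]);
translate([474, 496, 784]) cube([507, 17, 85]);


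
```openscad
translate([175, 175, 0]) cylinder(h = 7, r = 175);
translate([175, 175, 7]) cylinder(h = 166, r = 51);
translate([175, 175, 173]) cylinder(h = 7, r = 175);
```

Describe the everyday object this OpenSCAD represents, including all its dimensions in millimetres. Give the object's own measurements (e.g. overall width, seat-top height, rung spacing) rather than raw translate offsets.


A spool: two coaxial disc flanges of radius 175 mm and thickness 7 mm, joined by a core cylinder of radius 51 mm and height 166 mm. The lower flange rests on z = 0 and the three cylinders share a vertical axis.


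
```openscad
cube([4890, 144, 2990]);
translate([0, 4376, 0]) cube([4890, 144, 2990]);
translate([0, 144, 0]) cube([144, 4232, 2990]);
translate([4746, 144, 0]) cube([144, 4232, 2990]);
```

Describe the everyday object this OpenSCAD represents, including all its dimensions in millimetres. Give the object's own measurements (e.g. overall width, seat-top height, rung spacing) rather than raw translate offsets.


The wall frame of a small rectangular building: four walls, each 2990 mm tall and 144 mm thick, enclosing a footprint 4890 mm (x) by 4520 mm (y) outside-to-outside, with no floor or roof. The front and back walls (the −y and +y sides) span the full width; the two side walls fit between them.


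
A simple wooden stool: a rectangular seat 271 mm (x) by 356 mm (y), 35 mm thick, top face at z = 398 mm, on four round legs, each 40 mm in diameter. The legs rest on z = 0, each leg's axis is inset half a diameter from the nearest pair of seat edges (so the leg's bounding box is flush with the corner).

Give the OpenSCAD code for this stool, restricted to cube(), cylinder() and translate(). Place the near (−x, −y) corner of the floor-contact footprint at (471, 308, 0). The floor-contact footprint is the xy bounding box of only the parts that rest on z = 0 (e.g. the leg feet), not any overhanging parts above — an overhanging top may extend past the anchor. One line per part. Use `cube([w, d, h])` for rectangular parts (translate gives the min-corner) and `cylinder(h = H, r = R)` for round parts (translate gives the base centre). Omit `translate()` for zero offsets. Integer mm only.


translate([471, 308, 363]) cube([271, 356, 35]);
translate([491, 328, 0]) cylinder(h = 363, r = 20);
translate([722, 328, 0]) cylinder(h = 363, r = 20);
translate([491, 644, 0]) cylinder(h = 363, r = 20);
translate([722, 644, 0]) cylinder(h = 363, r = 20);


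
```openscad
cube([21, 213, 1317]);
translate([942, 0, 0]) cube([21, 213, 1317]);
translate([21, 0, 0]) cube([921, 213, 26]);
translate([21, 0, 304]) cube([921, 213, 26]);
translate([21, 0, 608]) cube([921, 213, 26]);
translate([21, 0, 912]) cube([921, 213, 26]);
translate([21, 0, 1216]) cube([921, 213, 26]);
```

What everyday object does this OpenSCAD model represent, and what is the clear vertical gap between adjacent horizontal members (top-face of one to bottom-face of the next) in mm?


A bookshelf. The clear shelf gap is 278 mm.

Two tall side panels with 5 horizontal boards between them — a bookshelf. The first two shelf undersides are at z = 0 and z = 304; with shelf thickness 26, the clear gap is 304 − 0 − 26 = 278 mm.


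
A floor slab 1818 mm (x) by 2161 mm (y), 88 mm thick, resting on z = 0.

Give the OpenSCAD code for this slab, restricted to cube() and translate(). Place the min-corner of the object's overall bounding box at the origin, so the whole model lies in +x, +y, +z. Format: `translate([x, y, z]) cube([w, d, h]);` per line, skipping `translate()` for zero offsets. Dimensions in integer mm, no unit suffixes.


cube([1818, 2161, 88]);


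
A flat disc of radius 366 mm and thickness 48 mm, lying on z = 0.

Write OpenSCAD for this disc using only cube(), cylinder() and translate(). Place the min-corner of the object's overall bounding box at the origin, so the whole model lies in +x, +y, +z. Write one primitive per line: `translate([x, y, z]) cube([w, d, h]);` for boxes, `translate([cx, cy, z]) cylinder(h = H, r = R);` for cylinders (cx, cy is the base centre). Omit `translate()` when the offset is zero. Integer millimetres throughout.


translate([366, 366, 0]) cylinder(h = 48, r = 366);


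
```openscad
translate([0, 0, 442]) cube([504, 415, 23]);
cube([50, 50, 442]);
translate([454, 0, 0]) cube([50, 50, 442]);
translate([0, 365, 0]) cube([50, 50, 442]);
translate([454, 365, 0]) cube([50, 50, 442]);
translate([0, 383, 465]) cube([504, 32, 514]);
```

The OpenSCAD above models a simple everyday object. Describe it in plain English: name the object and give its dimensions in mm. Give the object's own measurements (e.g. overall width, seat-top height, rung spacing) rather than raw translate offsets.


A chair. The seat is a 504×415×23 mm slab with its top at z = 465 mm, on four 50×50 mm corner legs (flush with the seat edges, standing on z = 0). A flat backrest 32 mm thick, 514 mm tall, spans the full seat width and rises from the seat top along its +y edge, rear face flush with the rear of the seat.


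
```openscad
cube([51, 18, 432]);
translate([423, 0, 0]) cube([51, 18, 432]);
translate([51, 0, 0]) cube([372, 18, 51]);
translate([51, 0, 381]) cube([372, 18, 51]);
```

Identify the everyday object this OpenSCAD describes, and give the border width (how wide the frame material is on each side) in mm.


A picture frame. The border width is 51 mm.

Four thin pieces enclosing a rectangular opening — a picture frame. The two full-height stiles are 432 mm tall; the top rail sits at z = 381 and is 51 mm tall, so the border above the opening is 432 − 381 = 51 mm, matching the stile x-width.


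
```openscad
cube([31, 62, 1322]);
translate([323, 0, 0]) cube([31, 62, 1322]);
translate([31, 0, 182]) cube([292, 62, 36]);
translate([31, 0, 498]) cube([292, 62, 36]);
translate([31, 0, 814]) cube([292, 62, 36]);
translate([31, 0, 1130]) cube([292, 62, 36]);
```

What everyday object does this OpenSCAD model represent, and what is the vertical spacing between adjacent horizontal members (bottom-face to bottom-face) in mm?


A ladder. The rung spacing is 316 mm.

Two tall 31×62 posts with 4 short bars between them — a ladder. Adjacent rungs sit at z = 182 and z = 498, so the spacing is 498 − 182 = 316 mm.


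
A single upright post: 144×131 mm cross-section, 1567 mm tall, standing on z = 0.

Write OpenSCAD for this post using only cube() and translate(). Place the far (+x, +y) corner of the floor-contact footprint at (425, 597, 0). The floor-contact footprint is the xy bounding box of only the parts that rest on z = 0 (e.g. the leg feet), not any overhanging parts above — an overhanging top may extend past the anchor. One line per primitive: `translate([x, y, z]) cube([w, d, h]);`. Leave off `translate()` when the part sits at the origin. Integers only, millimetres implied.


translate([281, 466, 0]) cube([144, 131, 1567]);


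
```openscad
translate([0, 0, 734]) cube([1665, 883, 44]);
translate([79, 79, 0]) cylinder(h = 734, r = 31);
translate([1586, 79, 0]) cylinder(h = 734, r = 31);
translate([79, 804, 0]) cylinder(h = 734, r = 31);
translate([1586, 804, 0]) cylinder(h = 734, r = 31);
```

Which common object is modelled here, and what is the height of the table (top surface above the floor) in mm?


A table. The table height is 778 mm.

A 1665×883×44 slab sits at z = 734 on four Ø62 mm round legs — a table. The top surface is at 734 + 44 = 778 mm.


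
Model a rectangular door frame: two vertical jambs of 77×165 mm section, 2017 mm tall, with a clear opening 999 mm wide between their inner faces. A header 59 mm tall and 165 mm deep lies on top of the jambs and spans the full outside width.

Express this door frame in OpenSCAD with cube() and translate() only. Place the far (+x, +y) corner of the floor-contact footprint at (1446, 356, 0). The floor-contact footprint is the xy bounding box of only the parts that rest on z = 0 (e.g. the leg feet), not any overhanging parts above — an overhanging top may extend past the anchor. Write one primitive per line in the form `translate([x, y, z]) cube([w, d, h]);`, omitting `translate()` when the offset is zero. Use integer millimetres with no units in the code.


translate([293, 191, 0]) cube([77, 165, 2017]);
translate([1369, 191, 0]) cube([77, 165, 2017]);
translate([293, 191, 2017]) cube([1153, 165, 59]);


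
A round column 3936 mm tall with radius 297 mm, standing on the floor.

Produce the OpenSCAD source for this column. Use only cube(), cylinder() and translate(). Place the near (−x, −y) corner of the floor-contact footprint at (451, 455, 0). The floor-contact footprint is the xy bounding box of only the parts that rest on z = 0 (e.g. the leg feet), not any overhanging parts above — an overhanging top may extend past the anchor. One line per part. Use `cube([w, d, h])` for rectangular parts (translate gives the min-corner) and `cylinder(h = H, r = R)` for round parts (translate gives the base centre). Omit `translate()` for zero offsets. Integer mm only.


translate([748, 752, 0]) cylinder(h = 3936, r = 297);


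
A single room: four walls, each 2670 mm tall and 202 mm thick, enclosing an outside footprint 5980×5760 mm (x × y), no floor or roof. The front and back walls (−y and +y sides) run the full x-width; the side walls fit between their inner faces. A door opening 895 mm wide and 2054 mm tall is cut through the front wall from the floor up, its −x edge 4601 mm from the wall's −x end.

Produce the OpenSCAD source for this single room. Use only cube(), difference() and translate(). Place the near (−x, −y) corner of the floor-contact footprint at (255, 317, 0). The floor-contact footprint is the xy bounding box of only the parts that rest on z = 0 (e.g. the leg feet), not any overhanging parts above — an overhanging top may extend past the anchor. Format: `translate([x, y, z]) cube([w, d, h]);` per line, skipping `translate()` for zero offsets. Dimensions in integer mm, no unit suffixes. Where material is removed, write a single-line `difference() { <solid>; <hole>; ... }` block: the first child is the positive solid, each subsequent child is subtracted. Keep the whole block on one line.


difference() { translate([255, 317, 0]) cube([5980, 202, 2670]); translate([4856, 317, 0]) cube([895, 202, 2054]); }
translate([255, 5875, 0]) cube([5980, 202, 2670]);
translate([255, 519, 0]) cube([202, 5356, 2670]);
translate([6033, 519, 0]) cube([202, 5356, 2670]);


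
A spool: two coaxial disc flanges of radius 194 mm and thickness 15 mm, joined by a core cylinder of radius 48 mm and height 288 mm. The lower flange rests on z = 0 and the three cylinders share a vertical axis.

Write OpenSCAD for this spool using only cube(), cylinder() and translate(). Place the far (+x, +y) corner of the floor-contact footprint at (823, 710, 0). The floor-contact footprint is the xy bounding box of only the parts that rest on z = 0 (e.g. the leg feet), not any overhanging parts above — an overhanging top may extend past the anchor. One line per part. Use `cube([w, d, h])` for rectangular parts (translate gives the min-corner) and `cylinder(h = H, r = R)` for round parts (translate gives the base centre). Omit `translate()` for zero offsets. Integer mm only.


translate([629, 516, 0]) cylinder(h = 15, r = 194);
translate([629, 516, 15]) cylinder(h = 288, r = 48);
translate([629, 516, 303]) cylinder(h = 15, r = 194);


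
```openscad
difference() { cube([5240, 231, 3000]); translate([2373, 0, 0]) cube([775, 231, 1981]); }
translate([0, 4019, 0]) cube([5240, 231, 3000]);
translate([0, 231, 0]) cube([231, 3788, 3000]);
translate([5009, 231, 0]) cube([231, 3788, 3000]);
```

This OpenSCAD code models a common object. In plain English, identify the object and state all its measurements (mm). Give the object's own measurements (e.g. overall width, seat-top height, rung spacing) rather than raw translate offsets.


A single room: four walls, each 3000 mm tall and 231 mm thick, enclosing an outside footprint 5240×4250 mm (x × y), no floor or roof. The front and back walls (−y and +y sides) run the full x-width; the side walls fit between their inner faces. A door opening 775 mm wide and 1981 mm tall is cut through the front wall from the floor up, its −x edge 2373 mm from the wall's −x end.


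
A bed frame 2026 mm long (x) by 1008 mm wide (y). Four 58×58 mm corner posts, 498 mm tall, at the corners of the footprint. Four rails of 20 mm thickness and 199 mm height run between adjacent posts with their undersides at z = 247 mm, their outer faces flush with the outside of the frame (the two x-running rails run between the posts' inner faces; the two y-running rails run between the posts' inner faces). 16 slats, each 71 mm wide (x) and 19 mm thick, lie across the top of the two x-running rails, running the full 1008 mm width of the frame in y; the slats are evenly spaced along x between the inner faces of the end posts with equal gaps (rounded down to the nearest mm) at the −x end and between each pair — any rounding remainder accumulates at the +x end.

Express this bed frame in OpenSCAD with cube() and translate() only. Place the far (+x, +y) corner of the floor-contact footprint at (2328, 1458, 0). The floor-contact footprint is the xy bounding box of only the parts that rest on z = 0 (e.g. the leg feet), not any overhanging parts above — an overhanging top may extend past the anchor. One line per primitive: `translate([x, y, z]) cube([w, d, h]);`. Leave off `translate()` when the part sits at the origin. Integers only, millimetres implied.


translate([302, 450, 0]) cube([58, 58, 498]);
translate([302, 1400, 0]) cube([58, 58, 498]);
translate([2270, 450, 0]) cube([58, 58, 498]);
translate([2270, 1400, 0]) cube([58, 58, 498]);
translate([360, 450, 247]) cube([1910, 20, 199]);
translate([360, 1438, 247]) cube([1910, 20, 199]);
translate([302, 508, 247]) cube([20, 892, 199]);
translate([2308, 508, 247]) cube([20, 892, 199]);
translate([405, 450, 446]) cube([71, 1008, 19]);
translate([521, 450, 446]) cube([71, 1008, 19]);
translate([637, 450, 446]) cube([71, 1008, 19]);
translate([753, 450, 446]) cube([71, 1008, 19]);
translate([869, 450, 446]) cube([71, 1008, 19]);
translate([985, 450, 446]) cube([71, 1008, 19]);
translate([1101, 450, 446]) cube([71, 1008, 19]);
translate([1217, 450, 446]) cube([71, 1008, 19]);
translate([1333, 450, 446]) cube([71, 1008, 19]);
translate([1449, 450, 446]) cube([71, 1008, 19]);
translate([1565, 450, 446]) cube([71, 1008, 19]);
translate([1681, 450, 446]) cube([71, 1008, 19]);
translate([1797, 450, 446]) cube([71, 1008, 19]);
translate([1913, 450, 446]) cube([71, 1008, 19]);
translate([2029, 450, 446]) cube([71, 1008, 19]);
translate([2145, 450, 446]) cube([71, 1008, 19]);


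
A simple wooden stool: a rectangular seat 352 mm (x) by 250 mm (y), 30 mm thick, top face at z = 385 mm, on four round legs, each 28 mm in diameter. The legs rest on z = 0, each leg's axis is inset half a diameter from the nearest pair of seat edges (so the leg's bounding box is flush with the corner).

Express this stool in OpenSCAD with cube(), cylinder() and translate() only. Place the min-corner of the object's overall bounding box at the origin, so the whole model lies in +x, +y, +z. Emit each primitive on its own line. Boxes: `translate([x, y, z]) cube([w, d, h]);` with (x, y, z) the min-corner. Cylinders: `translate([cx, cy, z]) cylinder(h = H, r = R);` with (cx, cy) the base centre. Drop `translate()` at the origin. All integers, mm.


translate([0, 0, 355]) cube([352, 250, 30]);
translate([14, 14, 0]) cylinder(h = 355, r = 14);
translate([338, 14, 0]) cylinder(h = 355, r = 14);
translate([14, 236, 0]) cylinder(h = 355, r = 14);
translate([338, 236, 0]) cylinder(h = 355, r = 14);


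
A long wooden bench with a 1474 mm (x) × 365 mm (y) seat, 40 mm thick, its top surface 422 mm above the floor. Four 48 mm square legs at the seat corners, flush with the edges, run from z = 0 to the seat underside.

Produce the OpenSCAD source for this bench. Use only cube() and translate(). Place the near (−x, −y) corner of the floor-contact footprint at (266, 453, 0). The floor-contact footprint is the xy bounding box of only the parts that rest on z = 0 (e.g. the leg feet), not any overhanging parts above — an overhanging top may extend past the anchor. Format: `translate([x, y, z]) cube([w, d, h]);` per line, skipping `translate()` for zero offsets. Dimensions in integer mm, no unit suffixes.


translate([266, 453, 382]) cube([1474, 365, 40]);
translate([266, 453, 0]) cube([48, 48, 382]);
translate([266, 770, 0]) cube([48, 48, 382]);
translate([1692, 453, 0]) cube([48, 48, 382]);
translate([1692, 770, 0]) cube([48, 48, 382]);


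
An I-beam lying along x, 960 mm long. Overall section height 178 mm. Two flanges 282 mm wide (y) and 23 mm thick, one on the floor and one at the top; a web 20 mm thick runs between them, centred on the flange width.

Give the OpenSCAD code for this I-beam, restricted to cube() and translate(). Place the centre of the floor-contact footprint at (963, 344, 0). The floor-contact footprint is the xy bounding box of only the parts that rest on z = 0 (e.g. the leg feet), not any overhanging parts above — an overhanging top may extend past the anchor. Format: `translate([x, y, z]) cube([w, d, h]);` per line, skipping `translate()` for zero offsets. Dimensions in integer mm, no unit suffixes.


translate([483, 203, 0]) cube([960, 282, 23]);
translate([483, 334, 23]) cube([960, 20, 132]);
translate([483, 203, 155]) cube([960, 282, 23]);


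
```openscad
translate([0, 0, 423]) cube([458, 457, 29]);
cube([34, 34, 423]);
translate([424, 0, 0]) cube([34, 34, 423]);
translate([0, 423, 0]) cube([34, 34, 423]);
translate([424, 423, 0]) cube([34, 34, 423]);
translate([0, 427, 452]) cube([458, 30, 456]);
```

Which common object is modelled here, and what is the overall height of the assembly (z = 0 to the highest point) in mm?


A chair. The overall height is 908 mm.

A slab on four corner posts with a tall panel at the back — a chair. The seat slab sits at z = 423 with thickness 29, and the 456 mm backrest starts at the seat top, so the overall height is 423 + 29 + 456 = 908 mm.


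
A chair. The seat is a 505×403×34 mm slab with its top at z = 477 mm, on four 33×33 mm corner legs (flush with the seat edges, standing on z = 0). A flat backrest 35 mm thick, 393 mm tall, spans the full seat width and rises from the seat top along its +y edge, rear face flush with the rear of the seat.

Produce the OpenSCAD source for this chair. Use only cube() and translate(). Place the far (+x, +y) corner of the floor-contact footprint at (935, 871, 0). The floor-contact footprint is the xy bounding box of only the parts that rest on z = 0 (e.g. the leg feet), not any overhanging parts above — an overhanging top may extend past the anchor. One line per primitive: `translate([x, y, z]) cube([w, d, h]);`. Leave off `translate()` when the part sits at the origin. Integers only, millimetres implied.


translate([430, 468, 443]) cube([505, 403, 34]);
translate([430, 468, 0]) cube([33, 33, 443]);
translate([902, 468, 0]) cube([33, 33, 443]);
translate([430, 838, 0]) cube([33, 33, 443]);
translate([902, 838, 0]) cube([33, 33, 443]);
translate([430, 836, 477]) cube([505, 35, 393]);
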